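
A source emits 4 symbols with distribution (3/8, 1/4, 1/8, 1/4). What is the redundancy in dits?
0.0284 dits

Redundancy measures how far a source is from maximum entropy:
R = H_max - H(X)

Maximum entropy for 4 symbols: H_max = log_10(4) = 0.6021 dits
Actual entropy: H(X) = 0.5737 dits
Redundancy: R = 0.6021 - 0.5737 = 0.0284 dits

This redundancy represents potential for compression: the source could be compressed by 0.0284 dits per symbol.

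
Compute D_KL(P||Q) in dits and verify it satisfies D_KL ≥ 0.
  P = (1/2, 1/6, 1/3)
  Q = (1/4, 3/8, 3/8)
0.0748 dits

KL divergence satisfies the Gibbs inequality: D_KL(P||Q) ≥ 0 for all distributions P, Q.

D_KL(P||Q) = Σ p(x) log(p(x)/q(x))
Term by term:
  x=0: 1/2 × log_10[(1/2)/(1/4)] = 0.1505
  x=1: 1/6 × log_10[(1/6)/(3/8)] = -0.0587
  x=2: 1/3 × log_10[(1/3)/(3/8)] = -0.0171
D_KL(P||Q) = 0.0748 dits

D_KL(P||Q) = 0.0748 ≥ 0 ✓

This non-negativity is a fundamental property: relative entropy cannot be negative because it measures how different Q is from P.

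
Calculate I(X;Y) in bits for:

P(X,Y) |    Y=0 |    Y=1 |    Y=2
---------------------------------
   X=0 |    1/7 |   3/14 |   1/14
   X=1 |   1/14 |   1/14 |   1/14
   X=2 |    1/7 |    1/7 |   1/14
0.0221 bits

Mutual information: I(X;Y) = H(X) + H(Y) - H(X,Y)

Marginals:
P(X) = (3/7, 3/14, 5/14), H(X) = 1.5306 bits
P(Y) = (5/14, 3/7, 3/14), H(Y) = 1.5306 bits

Joint entropy: H(X,Y) = 3.0391 bits

I(X;Y) = 1.5306 + 1.5306 - 3.0391 = 0.0221 bits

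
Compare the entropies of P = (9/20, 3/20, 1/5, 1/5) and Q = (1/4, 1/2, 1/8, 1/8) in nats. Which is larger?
P

Computing entropies in nats:
H(P) = 1.2877
H(Q) = 1.2130

Distribution P has higher entropy.

Intuition: The distribution closer to uniform (more spread out) has higher entropy.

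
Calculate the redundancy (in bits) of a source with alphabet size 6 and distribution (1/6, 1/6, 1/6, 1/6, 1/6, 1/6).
0.0000 bits

Redundancy measures how far a source is from maximum entropy:
R = H_max - H(X)

Maximum entropy for 6 symbols: H_max = log_2(6) = 2.5850 bits
Actual entropy: H(X) = 2.5850 bits
Redundancy: R = 2.5850 - 2.5850 = 0.0000 bits

This redundancy represents potential for compression: the source could be compressed by 0.0000 bits per symbol.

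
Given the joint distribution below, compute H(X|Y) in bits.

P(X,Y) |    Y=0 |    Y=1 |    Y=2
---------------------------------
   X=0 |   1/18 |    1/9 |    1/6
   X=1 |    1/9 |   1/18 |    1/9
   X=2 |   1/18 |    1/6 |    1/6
1.5136 bits

Using the chain rule: H(X|Y) = H(X,Y) - H(Y)

First, compute H(X,Y) = 3.0441 bits

Marginal P(Y) = (2/9, 1/3, 4/9)
H(Y) = 1.5305 bits

H(X|Y) = H(X,Y) - H(Y) = 3.0441 - 1.5305 = 1.5136 bits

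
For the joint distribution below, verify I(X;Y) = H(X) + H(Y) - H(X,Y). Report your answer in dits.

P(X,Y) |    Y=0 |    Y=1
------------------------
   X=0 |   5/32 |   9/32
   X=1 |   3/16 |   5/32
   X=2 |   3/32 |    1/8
I(X;Y) = 0.0061 dits

Mutual information has multiple equivalent forms:
- I(X;Y) = H(X) - H(X|Y)
- I(X;Y) = H(Y) - H(Y|X)
- I(X;Y) = H(X) + H(Y) - H(X,Y)

Computing all quantities:
H(X) = 0.4609, H(Y) = 0.2976, H(X,Y) = 0.7525
H(X|Y) = 0.4548, H(Y|X) = 0.2916

Verification:
H(X) - H(X|Y) = 0.4609 - 0.4548 = 0.0061
H(Y) - H(Y|X) = 0.2976 - 0.2916 = 0.0061
H(X) + H(Y) - H(X,Y) = 0.4609 + 0.2976 - 0.7525 = 0.0061

All forms give I(X;Y) = 0.0061 dits. ✓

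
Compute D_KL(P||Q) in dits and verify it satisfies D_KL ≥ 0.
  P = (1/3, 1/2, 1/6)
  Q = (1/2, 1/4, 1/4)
0.0625 dits

KL divergence satisfies the Gibbs inequality: D_KL(P||Q) ≥ 0 for all distributions P, Q.

D_KL(P||Q) = Σ p(x) log(p(x)/q(x))
Term by term:
  x=0: 1/3 × log_10[(1/3)/(1/2)] = -0.0587
  x=1: 1/2 × log_10[(1/2)/(1/4)] = 0.1505
  x=2: 1/6 × log_10[(1/6)/(1/4)] = -0.0293
D_KL(P||Q) = 0.0625 dits

D_KL(P||Q) = 0.0625 ≥ 0 ✓

This non-negativity is a fundamental property: relative entropy cannot be negative because it measures how different Q is from P.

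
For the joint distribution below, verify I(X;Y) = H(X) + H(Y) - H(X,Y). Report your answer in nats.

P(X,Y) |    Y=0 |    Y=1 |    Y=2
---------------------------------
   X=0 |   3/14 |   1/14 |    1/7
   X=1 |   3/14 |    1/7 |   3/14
I(X;Y) = 0.0091 nats

Mutual information has multiple equivalent forms:
- I(X;Y) = H(X) - H(X|Y)
- I(X;Y) = H(Y) - H(Y|X)
- I(X;Y) = H(X) + H(Y) - H(X,Y)

Computing all quantities:
H(X) = 0.6829, H(Y) = 1.0609, H(X,Y) = 1.7348
H(X|Y) = 0.6738, H(Y|X) = 1.0519

Verification:
H(X) - H(X|Y) = 0.6829 - 0.6738 = 0.0091
H(Y) - H(Y|X) = 1.0609 - 1.0519 = 0.0091
H(X) + H(Y) - H(X,Y) = 0.6829 + 1.0609 - 1.7348 = 0.0091

All forms give I(X;Y) = 0.0091 nats. ✓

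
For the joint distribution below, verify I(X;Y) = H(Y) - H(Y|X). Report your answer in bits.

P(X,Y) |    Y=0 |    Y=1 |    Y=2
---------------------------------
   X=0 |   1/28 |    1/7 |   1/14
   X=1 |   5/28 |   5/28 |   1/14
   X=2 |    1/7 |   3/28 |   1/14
I(X;Y) = 0.0583 bits

Mutual information has multiple equivalent forms:
- I(X;Y) = H(X) - H(X|Y)
- I(X;Y) = H(Y) - H(Y|X)
- I(X;Y) = H(X) + H(Y) - H(X,Y)

Computing all quantities:
H(X) = 1.5502, H(Y) = 1.5306, H(X,Y) = 3.0226
H(X|Y) = 1.4919, H(Y|X) = 1.4724

Verification:
H(X) - H(X|Y) = 1.5502 - 1.4919 = 0.0583
H(Y) - H(Y|X) = 1.5306 - 1.4724 = 0.0583
H(X) + H(Y) - H(X,Y) = 1.5502 + 1.5306 - 3.0226 = 0.0583

All forms give I(X;Y) = 0.0583 bits. ✓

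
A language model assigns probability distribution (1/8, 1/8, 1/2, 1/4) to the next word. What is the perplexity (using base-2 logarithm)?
3.3636

Perplexity is 2^H (or exp(H) for natural log).

First, H = -Σ p log p = 1.7500 bits
Perplexity = 2^1.7500 = 3.3636

Interpretation: The model's uncertainty is equivalent to choosing uniformly among 3.4 options.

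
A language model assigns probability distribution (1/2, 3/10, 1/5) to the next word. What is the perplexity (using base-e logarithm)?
2.8001

Perplexity is e^H (or exp(H) for natural log).

First, H = -Σ p log p = 1.0297 nats
Perplexity = e^1.0297 = 2.8001

Interpretation: The model's uncertainty is equivalent to choosing uniformly among 2.8 options.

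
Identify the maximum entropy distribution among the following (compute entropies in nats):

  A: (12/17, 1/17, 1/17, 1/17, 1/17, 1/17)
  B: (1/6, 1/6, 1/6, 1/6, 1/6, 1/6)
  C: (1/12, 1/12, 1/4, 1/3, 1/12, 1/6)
B

For a discrete distribution over n outcomes, entropy is maximized by the uniform distribution.

Computing entropies:
H(A) = 1.0792 nats
H(B) = 1.7918 nats
H(C) = 1.6326 nats

The uniform distribution (where all probabilities equal 1/6) achieves the maximum entropy of log_e(6) = 1.7918 nats.

Distribution B has the highest entropy.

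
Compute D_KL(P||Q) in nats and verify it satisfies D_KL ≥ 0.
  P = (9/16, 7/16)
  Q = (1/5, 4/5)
0.3176 nats

KL divergence satisfies the Gibbs inequality: D_KL(P||Q) ≥ 0 for all distributions P, Q.

D_KL(P||Q) = Σ p(x) log(p(x)/q(x))
Term by term:
  x=0: 9/16 × log_e[(9/16)/(1/5)] = 0.5817
  x=1: 7/16 × log_e[(7/16)/(4/5)] = -0.2640
D_KL(P||Q) = 0.3176 nats

D_KL(P||Q) = 0.3176 ≥ 0 ✓

This non-negativity is a fundamental property: relative entropy cannot be negative because it measures how different Q is from P.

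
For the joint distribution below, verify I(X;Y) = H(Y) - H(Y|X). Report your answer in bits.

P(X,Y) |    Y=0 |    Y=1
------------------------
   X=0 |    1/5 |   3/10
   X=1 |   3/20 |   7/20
I(X;Y) = 0.0079 bits

Mutual information has multiple equivalent forms:
- I(X;Y) = H(X) - H(X|Y)
- I(X;Y) = H(Y) - H(Y|X)
- I(X;Y) = H(X) + H(Y) - H(X,Y)

Computing all quantities:
H(X) = 1.0000, H(Y) = 0.9341, H(X,Y) = 1.9261
H(X|Y) = 0.9921, H(Y|X) = 0.9261

Verification:
H(X) - H(X|Y) = 1.0000 - 0.9921 = 0.0079
H(Y) - H(Y|X) = 0.9341 - 0.9261 = 0.0079
H(X) + H(Y) - H(X,Y) = 1.0000 + 0.9341 - 1.9261 = 0.0079

All forms give I(X;Y) = 0.0079 bits. ✓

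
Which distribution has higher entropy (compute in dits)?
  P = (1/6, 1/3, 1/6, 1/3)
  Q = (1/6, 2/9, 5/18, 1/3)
Q

Computing entropies in dits:
H(P) = 0.5775
H(Q) = 0.5884

Distribution Q has higher entropy.

Intuition: The distribution closer to uniform (more spread out) has higher entropy.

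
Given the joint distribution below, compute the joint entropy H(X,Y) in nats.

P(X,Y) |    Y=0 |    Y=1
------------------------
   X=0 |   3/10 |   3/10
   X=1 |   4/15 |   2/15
1.3435 nats

Joint entropy is H(X,Y) = -Σ_{x,y} p(x,y) log p(x,y).

Summing over all non-zero entries:
H(X,Y) = -[3/10·log_e(3/10) + 3/10·log_e(3/10) + 4/15·log_e(4/15) + 2/15·log_e(2/15)]
H(X,Y) = 1.3435 nats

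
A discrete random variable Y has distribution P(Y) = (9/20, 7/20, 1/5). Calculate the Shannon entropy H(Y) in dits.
0.4554 dits

Shannon entropy is H(X) = -Σ p(x) log p(x).

For P = (9/20, 7/20, 1/5):
H = -9/20 × log_10(9/20) -7/20 × log_10(7/20) -1/5 × log_10(1/5)
H = 0.4554 dits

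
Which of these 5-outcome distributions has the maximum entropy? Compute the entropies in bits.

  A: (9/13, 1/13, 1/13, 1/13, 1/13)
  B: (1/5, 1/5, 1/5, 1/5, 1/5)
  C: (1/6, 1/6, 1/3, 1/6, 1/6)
B

For a discrete distribution over n outcomes, entropy is maximized by the uniform distribution.

Computing entropies:
H(A) = 1.5059 bits
H(B) = 2.3219 bits
H(C) = 2.2516 bits

The uniform distribution (where all probabilities equal 1/5) achieves the maximum entropy of log_2(5) = 2.3219 bits.

Distribution B has the highest entropy.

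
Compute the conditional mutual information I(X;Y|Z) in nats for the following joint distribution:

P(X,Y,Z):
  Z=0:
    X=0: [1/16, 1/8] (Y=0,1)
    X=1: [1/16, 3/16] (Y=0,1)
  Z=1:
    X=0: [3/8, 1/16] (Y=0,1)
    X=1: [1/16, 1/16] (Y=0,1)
0.0337 nats

Conditional mutual information: I(X;Y|Z) = H(X|Z) + H(Y|Z) - H(X,Y|Z)

H(Z) = 0.6853
H(X,Z) = 1.2820 → H(X|Z) = 0.5967
H(Y,Z) = 1.2450 → H(Y|Z) = 0.5597
H(X,Y,Z) = 1.8080 → H(X,Y|Z) = 1.1227

I(X;Y|Z) = 0.5967 + 0.5597 - 1.1227 = 0.0337 nats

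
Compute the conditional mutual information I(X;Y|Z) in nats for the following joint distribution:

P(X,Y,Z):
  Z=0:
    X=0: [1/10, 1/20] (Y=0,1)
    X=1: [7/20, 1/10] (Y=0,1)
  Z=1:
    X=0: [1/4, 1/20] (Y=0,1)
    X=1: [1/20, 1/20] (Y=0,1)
0.0240 nats

Conditional mutual information: I(X;Y|Z) = H(X|Z) + H(Y|Z) - H(X,Y|Z)

H(Z) = 0.6730
H(X,Z) = 1.2353 → H(X|Z) = 0.5623
H(Y,Z) = 1.2353 → H(Y|Z) = 0.5623
H(X,Y,Z) = 1.7737 → H(X,Y|Z) = 1.1007

I(X;Y|Z) = 0.5623 + 0.5623 - 1.1007 = 0.0240 nats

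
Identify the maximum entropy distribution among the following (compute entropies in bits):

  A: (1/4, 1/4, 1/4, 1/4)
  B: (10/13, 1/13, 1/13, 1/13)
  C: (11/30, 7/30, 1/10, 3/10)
A

For a discrete distribution over n outcomes, entropy is maximized by the uniform distribution.

Computing entropies:
H(A) = 2.0000 bits
H(B) = 1.1451 bits
H(C) = 1.8739 bits

The uniform distribution (where all probabilities equal 1/4) achieves the maximum entropy of log_2(4) = 2.0000 bits.

Distribution A has the highest entropy.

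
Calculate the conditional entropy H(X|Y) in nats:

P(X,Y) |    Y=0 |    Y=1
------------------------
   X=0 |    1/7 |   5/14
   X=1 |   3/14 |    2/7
0.6820 nats

Using the chain rule: H(X|Y) = H(X,Y) - H(Y)

First, compute H(X,Y) = 1.3337 nats

Marginal P(Y) = (5/14, 9/14)
H(Y) = 0.6518 nats

H(X|Y) = H(X,Y) - H(Y) = 1.3337 - 0.6518 = 0.6820 nats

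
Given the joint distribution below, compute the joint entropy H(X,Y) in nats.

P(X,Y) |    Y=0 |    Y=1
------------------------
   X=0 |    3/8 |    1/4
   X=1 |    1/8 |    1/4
1.3209 nats

Joint entropy is H(X,Y) = -Σ_{x,y} p(x,y) log p(x,y).

Summing over all non-zero entries:
H(X,Y) = -[3/8·log_e(3/8) + 1/4·log_e(1/4) + 1/8·log_e(1/8) + 1/4·log_e(1/4)]
H(X,Y) = 1.3209 nats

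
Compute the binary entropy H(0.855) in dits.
0.1798 dits

The binary entropy function is:
H(p) = -p log(p) - (1-p) log(1-p)

H(0.855) = -0.855 × log_10(0.855) - 0.145 × log_10(0.145)
H(0.855) = 0.1798 dits

Note: Binary entropy is maximized at p=0.5 (H=1 bit) and minimized at p=0 or p=1 (H=0).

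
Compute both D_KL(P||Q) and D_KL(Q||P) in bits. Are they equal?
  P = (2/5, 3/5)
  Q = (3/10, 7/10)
D_KL(P||Q) = 0.0326, D_KL(Q||P) = 0.0312

KL divergence is not symmetric: D_KL(P||Q) ≠ D_KL(Q||P) in general.

D_KL(P||Q) = 0.0326 bits
D_KL(Q||P) = 0.0312 bits

No, they are not equal!

This asymmetry is why KL divergence is not a true distance metric.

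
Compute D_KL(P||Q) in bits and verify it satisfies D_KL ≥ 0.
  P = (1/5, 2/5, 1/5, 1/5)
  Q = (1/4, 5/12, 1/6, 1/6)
0.0173 bits

KL divergence satisfies the Gibbs inequality: D_KL(P||Q) ≥ 0 for all distributions P, Q.

D_KL(P||Q) = Σ p(x) log(p(x)/q(x))
Term by term:
  x=0: 1/5 × log_2[(1/5)/(1/4)] = -0.0644
  x=1: 2/5 × log_2[(2/5)/(5/12)] = -0.0236
  x=2: 1/5 × log_2[(1/5)/(1/6)] = 0.0526
  x=3: 1/5 × log_2[(1/5)/(1/6)] = 0.0526
D_KL(P||Q) = 0.0173 bits

D_KL(P||Q) = 0.0173 ≥ 0 ✓

This non-negativity is a fundamental property: relative entropy cannot be negative because it measures how different Q is from P.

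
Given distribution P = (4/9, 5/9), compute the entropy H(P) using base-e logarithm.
0.6870 nats

Shannon entropy is H(X) = -Σ p(x) log p(x).

For P = (4/9, 5/9):
H = -4/9 × log_e(4/9) -5/9 × log_e(5/9)
H = 0.6870 nats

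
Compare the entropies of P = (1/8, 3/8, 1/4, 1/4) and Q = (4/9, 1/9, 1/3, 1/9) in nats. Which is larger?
P

Computing entropies in nats:
H(P) = 1.3209
H(Q) = 1.2149

Distribution P has higher entropy.

Intuition: The distribution closer to uniform (more spread out) has higher entropy.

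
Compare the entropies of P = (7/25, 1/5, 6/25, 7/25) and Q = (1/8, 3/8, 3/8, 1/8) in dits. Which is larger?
P

Computing entropies in dits:
H(P) = 0.5981
H(Q) = 0.5452

Distribution P has higher entropy.

Intuition: The distribution closer to uniform (more spread out) has higher entropy.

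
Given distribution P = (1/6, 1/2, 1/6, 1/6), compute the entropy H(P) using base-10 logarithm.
0.5396 dits

Shannon entropy is H(X) = -Σ p(x) log p(x).

For P = (1/6, 1/2, 1/6, 1/6):
H = -1/6 × log_10(1/6) -1/2 × log_10(1/2) -1/6 × log_10(1/6) -1/6 × log_10(1/6)
H = 0.5396 dits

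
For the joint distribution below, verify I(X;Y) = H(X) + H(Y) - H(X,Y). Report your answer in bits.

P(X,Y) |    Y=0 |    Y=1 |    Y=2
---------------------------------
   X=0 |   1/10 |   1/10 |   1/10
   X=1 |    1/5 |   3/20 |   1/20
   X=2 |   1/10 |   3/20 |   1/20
I(X;Y) = 0.0464 bits

Mutual information has multiple equivalent forms:
- I(X;Y) = H(X) - H(X|Y)
- I(X;Y) = H(Y) - H(Y|X)
- I(X;Y) = H(X) + H(Y) - H(X,Y)

Computing all quantities:
H(X) = 1.5710, H(Y) = 1.5219, H(X,Y) = 3.0464
H(X|Y) = 1.5245, H(Y|X) = 1.4755

Verification:
H(X) - H(X|Y) = 1.5710 - 1.5245 = 0.0464
H(Y) - H(Y|X) = 1.5219 - 1.4755 = 0.0464
H(X) + H(Y) - H(X,Y) = 1.5710 + 1.5219 - 3.0464 = 0.0464

All forms give I(X;Y) = 0.0464 bits. ✓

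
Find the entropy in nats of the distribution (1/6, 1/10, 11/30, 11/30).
1.2646 nats

Shannon entropy is H(X) = -Σ p(x) log p(x).

For P = (1/6, 1/10, 11/30, 11/30):
H = -1/6 × log_e(1/6) -1/10 × log_e(1/10) -11/30 × log_e(11/30) -11/30 × log_e(11/30)
H = 1.2646 nats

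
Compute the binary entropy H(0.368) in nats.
0.6579 nats

The binary entropy function is:
H(p) = -p log(p) - (1-p) log(1-p)

H(0.368) = -0.368 × log_e(0.368) - 0.632 × log_e(0.632)
H(0.368) = 0.6579 nats

Note: Binary entropy is maximized at p=0.5 (H=1 bit) and minimized at p=0 or p=1 (H=0).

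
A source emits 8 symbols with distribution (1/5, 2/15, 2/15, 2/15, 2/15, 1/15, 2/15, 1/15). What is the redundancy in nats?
0.0532 nats

Redundancy measures how far a source is from maximum entropy:
R = H_max - H(X)

Maximum entropy for 8 symbols: H_max = log_e(8) = 2.0794 nats
Actual entropy: H(X) = 2.0262 nats
Redundancy: R = 2.0794 - 2.0262 = 0.0532 nats

This redundancy represents potential for compression: the source could be compressed by 0.0532 nats per symbol.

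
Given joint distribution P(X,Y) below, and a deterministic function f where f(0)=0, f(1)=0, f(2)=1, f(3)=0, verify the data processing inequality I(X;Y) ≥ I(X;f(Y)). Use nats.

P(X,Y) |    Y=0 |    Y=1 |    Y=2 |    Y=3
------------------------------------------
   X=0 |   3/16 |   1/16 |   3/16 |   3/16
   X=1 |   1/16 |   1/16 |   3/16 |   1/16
I(X;Y) = 0.0338, I(X;f(Y)) = 0.0198, inequality holds: 0.0338 ≥ 0.0198

Data Processing Inequality: For any Markov chain X → Y → Z, we have I(X;Y) ≥ I(X;Z).

Here Z = f(Y) is a deterministic function of Y, forming X → Y → Z.

Original I(X;Y) = 0.0338 nats

After applying f:
P(X,Z) where Z=f(Y):
- P(X,Z=0) = P(X,Y=0) + P(X,Y=1) + P(X,Y=3)
- P(X,Z=1) = P(X,Y=2)

I(X;Z) = I(X;f(Y)) = 0.0198 nats

Verification: 0.0338 ≥ 0.0198 ✓

Information cannot be created by processing; the function f can only lose information about X.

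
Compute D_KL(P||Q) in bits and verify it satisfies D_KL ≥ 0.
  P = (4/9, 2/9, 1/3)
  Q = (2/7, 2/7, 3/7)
0.0819 bits

KL divergence satisfies the Gibbs inequality: D_KL(P||Q) ≥ 0 for all distributions P, Q.

D_KL(P||Q) = Σ p(x) log(p(x)/q(x))
Term by term:
  x=0: 4/9 × log_2[(4/9)/(2/7)] = 0.2833
  x=1: 2/9 × log_2[(2/9)/(2/7)] = -0.0806
  x=2: 1/3 × log_2[(1/3)/(3/7)] = -0.1209
D_KL(P||Q) = 0.0819 bits

D_KL(P||Q) = 0.0819 ≥ 0 ✓

This non-negativity is a fundamental property: relative entropy cannot be negative because it measures how different Q is from P.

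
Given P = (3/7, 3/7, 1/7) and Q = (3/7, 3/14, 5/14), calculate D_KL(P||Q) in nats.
0.1662 nats

KL divergence: D_KL(P||Q) = Σ p(x) log(p(x)/q(x))

Computing term by term:
  x=0: 3/7 × log_e[(3/7)/(3/7)] = 3/7 × 0.0000 = 0.0000
  x=1: 3/7 × log_e[(3/7)/(3/14)] = 3/7 × 0.6931 = 0.2971
  x=2: 1/7 × log_e[(1/7)/(5/14)] = 1/7 × -0.9163 = -0.1309

D_KL(P||Q) = 0.1662 nats

Note: KL divergence is always non-negative and equals 0 iff P = Q.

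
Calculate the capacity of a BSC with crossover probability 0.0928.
0.5543 bits

For a binary symmetric channel (BSC) with error probability p:
Capacity C = 1 - H(p) bits per symbol

where H(p) = -p log₂(p) - (1-p) log₂(1-p) is the binary entropy function.

H(0.0928) = 0.4457 bits
C = 1 - 0.4457 = 0.5543 bits per symbol

This means we can reliably transmit up to 0.5543 bits of information per channel use.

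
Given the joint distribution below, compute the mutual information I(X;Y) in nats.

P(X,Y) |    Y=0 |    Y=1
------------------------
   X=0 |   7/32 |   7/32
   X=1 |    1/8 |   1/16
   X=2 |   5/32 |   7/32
0.0159 nats

Mutual information: I(X;Y) = H(X) + H(Y) - H(X,Y)

Marginals:
P(X) = (7/16, 3/16, 3/8), H(X) = 1.0434 nats
P(Y) = (1/2, 1/2), H(Y) = 0.6931 nats

Joint entropy: H(X,Y) = 1.7206 nats

I(X;Y) = 1.0434 + 0.6931 - 1.7206 = 0.0159 nats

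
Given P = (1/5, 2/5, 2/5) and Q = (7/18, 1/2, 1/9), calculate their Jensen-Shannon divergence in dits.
0.0267 dits

Jensen-Shannon divergence is:
JSD(P||Q) = 0.5 × D_KL(P||M) + 0.5 × D_KL(Q||M)
where M = 0.5 × (P + Q) is the mixture distribution.

M = 0.5 × (1/5, 2/5, 2/5) + 0.5 × (7/18, 1/2, 1/9) = (0.294444, 9/20, 0.255556)

D_KL(P||M) = 0.0238 dits
D_KL(Q||M) = 0.0297 dits

JSD(P||Q) = 0.5 × 0.0238 + 0.5 × 0.0297 = 0.0267 dits

Unlike KL divergence, JSD is symmetric and bounded: 0 ≤ JSD ≤ log(2).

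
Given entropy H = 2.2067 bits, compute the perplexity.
4.6162

Perplexity is 2^H (or exp(H) for natural log).

H = 2.2067 bits
Perplexity = 2^2.2067 = 4.6162

Interpretation: The model's uncertainty is equivalent to choosing uniformly among 4.6 options.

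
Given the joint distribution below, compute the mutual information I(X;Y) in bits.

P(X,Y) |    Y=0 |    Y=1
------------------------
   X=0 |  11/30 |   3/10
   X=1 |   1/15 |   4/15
0.0846 bits

Mutual information: I(X;Y) = H(X) + H(Y) - H(X,Y)

Marginals:
P(X) = (2/3, 1/3), H(X) = 0.9183 bits
P(Y) = (13/30, 17/30), H(Y) = 0.9871 bits

Joint entropy: H(X,Y) = 1.8208 bits

I(X;Y) = 0.9183 + 0.9871 - 1.8208 = 0.0846 bits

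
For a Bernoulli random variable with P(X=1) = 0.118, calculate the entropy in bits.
0.5236 bits

The binary entropy function is:
H(p) = -p log(p) - (1-p) log(1-p)

H(0.118) = -0.118 × log_2(0.118) - 0.882 × log_2(0.882)
H(0.118) = 0.5236 bits

Note: Binary entropy is maximized at p=0.5 (H=1 bit) and minimized at p=0 or p=1 (H=0).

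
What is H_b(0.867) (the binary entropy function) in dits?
0.1703 dits

The binary entropy function is:
H(p) = -p log(p) - (1-p) log(1-p)

H(0.867) = -0.867 × log_10(0.867) - 0.133 × log_10(0.133)
H(0.867) = 0.1703 dits

Note: Binary entropy is maximized at p=0.5 (H=1 bit) and minimized at p=0 or p=1 (H=0).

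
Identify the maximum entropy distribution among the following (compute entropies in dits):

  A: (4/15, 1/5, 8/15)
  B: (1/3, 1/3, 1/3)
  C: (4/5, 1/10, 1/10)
B

For a discrete distribution over n outcomes, entropy is maximized by the uniform distribution.

Computing entropies:
H(A) = 0.4385 dits
H(B) = 0.4771 dits
H(C) = 0.2775 dits

The uniform distribution (where all probabilities equal 1/3) achieves the maximum entropy of log_10(3) = 0.4771 dits.

Distribution B has the highest entropy.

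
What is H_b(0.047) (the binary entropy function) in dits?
0.0823 dits

The binary entropy function is:
H(p) = -p log(p) - (1-p) log(1-p)

H(0.047) = -0.047 × log_10(0.047) - 0.953 × log_10(0.953)
H(0.047) = 0.0823 dits

Note: Binary entropy is maximized at p=0.5 (H=1 bit) and minimized at p=0 or p=1 (H=0).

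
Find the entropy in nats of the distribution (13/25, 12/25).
0.6923 nats

Shannon entropy is H(X) = -Σ p(x) log p(x).

For P = (13/25, 12/25):
H = -13/25 × log_e(13/25) -12/25 × log_e(12/25)
H = 0.6923 nats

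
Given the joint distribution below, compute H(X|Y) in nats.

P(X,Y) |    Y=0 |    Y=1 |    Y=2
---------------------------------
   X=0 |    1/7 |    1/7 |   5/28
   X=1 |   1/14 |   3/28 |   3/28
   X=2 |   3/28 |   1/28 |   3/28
1.0386 nats

Using the chain rule: H(X|Y) = H(X,Y) - H(Y)

First, compute H(X,Y) = 2.1284 nats

Marginal P(Y) = (9/28, 2/7, 11/28)
H(Y) = 1.0898 nats

H(X|Y) = H(X,Y) - H(Y) = 2.1284 - 1.0898 = 1.0386 nats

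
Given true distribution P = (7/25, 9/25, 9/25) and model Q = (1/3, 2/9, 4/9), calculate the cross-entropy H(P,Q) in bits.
1.6461 bits

Cross-entropy: H(P,Q) = -Σ p(x) log q(x)

Alternatively: H(P,Q) = H(P) + D_KL(P||Q)
H(P) = 1.5755 bits
D_KL(P||Q) = 0.0707 bits

H(P,Q) = 1.5755 + 0.0707 = 1.6461 bits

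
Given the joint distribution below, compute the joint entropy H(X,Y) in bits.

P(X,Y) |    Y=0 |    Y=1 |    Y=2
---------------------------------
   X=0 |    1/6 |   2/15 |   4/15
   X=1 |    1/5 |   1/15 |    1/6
2.4826 bits

Joint entropy is H(X,Y) = -Σ_{x,y} p(x,y) log p(x,y).

Summing over all non-zero entries:
H(X,Y) = -[1/6·log_2(1/6) + 2/15·log_2(2/15) + 4/15·log_2(4/15) + 1/5·log_2(1/5) + 1/15·log_2(1/15) + 1/6·log_2(1/6)]
H(X,Y) = 2.4826 bits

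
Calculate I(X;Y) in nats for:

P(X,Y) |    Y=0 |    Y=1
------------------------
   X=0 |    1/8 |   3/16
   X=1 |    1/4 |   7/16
0.0006 nats

Mutual information: I(X;Y) = H(X) + H(Y) - H(X,Y)

Marginals:
P(X) = (5/16, 11/16), H(X) = 0.6211 nats
P(Y) = (3/8, 5/8), H(Y) = 0.6616 nats

Joint entropy: H(X,Y) = 1.2820 nats

I(X;Y) = 0.6211 + 0.6616 - 1.2820 = 0.0006 nats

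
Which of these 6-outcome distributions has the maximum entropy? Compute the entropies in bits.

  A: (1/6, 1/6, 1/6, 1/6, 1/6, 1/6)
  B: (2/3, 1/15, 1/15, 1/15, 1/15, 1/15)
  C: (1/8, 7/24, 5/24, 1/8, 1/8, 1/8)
A

For a discrete distribution over n outcomes, entropy is maximized by the uniform distribution.

Computing entropies:
H(A) = 2.5850 bits
H(B) = 1.6923 bits
H(C) = 2.4899 bits

The uniform distribution (where all probabilities equal 1/6) achieves the maximum entropy of log_2(6) = 2.5850 bits.

Distribution A has the highest entropy.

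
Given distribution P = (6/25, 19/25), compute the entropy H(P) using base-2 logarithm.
0.7950 bits

Shannon entropy is H(X) = -Σ p(x) log p(x).

For P = (6/25, 19/25):
H = -6/25 × log_2(6/25) -19/25 × log_2(19/25)
H = 0.7950 bits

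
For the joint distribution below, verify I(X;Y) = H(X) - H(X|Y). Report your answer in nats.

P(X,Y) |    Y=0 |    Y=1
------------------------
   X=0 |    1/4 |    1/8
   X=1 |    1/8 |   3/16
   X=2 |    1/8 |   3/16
I(X;Y) = 0.0338 nats

Mutual information has multiple equivalent forms:
- I(X;Y) = H(X) - H(X|Y)
- I(X;Y) = H(Y) - H(Y|X)
- I(X;Y) = H(X) + H(Y) - H(X,Y)

Computing all quantities:
H(X) = 1.0948, H(Y) = 0.6931, H(X,Y) = 1.7541
H(X|Y) = 1.0610, H(Y|X) = 0.6593

Verification:
H(X) - H(X|Y) = 1.0948 - 1.0610 = 0.0338
H(Y) - H(Y|X) = 0.6931 - 0.6593 = 0.0338
H(X) + H(Y) - H(X,Y) = 1.0948 + 0.6931 - 1.7541 = 0.0338

All forms give I(X;Y) = 0.0338 nats. ✓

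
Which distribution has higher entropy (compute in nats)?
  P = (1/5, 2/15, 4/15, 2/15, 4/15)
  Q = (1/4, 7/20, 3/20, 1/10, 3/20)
P

Computing entropies in nats:
H(P) = 1.5641
H(Q) = 1.5134

Distribution P has higher entropy.

Intuition: The distribution closer to uniform (more spread out) has higher entropy.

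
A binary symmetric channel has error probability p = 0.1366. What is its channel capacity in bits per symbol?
0.4247 bits

For a binary symmetric channel (BSC) with error probability p:
Capacity C = 1 - H(p) bits per symbol

where H(p) = -p log₂(p) - (1-p) log₂(1-p) is the binary entropy function.

H(0.1366) = 0.5753 bits
C = 1 - 0.5753 = 0.4247 bits per symbol

This means we can reliably transmit up to 0.4247 bits of information per channel use.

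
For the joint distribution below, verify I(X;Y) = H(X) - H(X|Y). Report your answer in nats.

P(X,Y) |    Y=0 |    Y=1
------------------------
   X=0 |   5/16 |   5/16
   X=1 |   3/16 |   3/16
I(X;Y) = 0.0000 nats

Mutual information has multiple equivalent forms:
- I(X;Y) = H(X) - H(X|Y)
- I(X;Y) = H(Y) - H(Y|X)
- I(X;Y) = H(X) + H(Y) - H(X,Y)

Computing all quantities:
H(X) = 0.6616, H(Y) = 0.6931, H(X,Y) = 1.3547
H(X|Y) = 0.6616, H(Y|X) = 0.6931

Verification:
H(X) - H(X|Y) = 0.6616 - 0.6616 = 0.0000
H(Y) - H(Y|X) = 0.6931 - 0.6931 = 0.0000
H(X) + H(Y) - H(X,Y) = 0.6616 + 0.6931 - 1.3547 = 0.0000

All forms give I(X;Y) = 0.0000 nats. ✓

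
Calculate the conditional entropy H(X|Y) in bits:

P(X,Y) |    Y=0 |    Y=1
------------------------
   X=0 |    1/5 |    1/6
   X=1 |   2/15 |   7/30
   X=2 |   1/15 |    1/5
1.5266 bits

Using the chain rule: H(X|Y) = H(X,Y) - H(Y)

First, compute H(X,Y) = 2.4975 bits

Marginal P(Y) = (2/5, 3/5)
H(Y) = 0.9710 bits

H(X|Y) = H(X,Y) - H(Y) = 2.4975 - 0.9710 = 1.5266 bits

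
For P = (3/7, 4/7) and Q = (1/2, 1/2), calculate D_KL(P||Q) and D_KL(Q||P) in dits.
D_KL(P||Q) = 0.0044, D_KL(Q||P) = 0.0045

KL divergence is not symmetric: D_KL(P||Q) ≠ D_KL(Q||P) in general.

D_KL(P||Q) = 0.0044 dits
D_KL(Q||P) = 0.0045 dits

No, they are not equal!

This asymmetry is why KL divergence is not a true distance metric.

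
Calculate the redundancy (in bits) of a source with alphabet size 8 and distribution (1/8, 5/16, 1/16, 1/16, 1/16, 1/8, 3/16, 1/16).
0.2728 bits

Redundancy measures how far a source is from maximum entropy:
R = H_max - H(X)

Maximum entropy for 8 symbols: H_max = log_2(8) = 3.0000 bits
Actual entropy: H(X) = 2.7272 bits
Redundancy: R = 3.0000 - 2.7272 = 0.2728 bits

This redundancy represents potential for compression: the source could be compressed by 0.2728 bits per symbol.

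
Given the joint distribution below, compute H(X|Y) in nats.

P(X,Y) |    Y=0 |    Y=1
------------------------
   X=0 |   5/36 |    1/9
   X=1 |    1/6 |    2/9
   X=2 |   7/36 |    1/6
1.0751 nats

Using the chain rule: H(X|Y) = H(X,Y) - H(Y)

First, compute H(X,Y) = 1.7682 nats

Marginal P(Y) = (1/2, 1/2)
H(Y) = 0.6931 nats

H(X|Y) = H(X,Y) - H(Y) = 1.7682 - 0.6931 = 1.0751 nats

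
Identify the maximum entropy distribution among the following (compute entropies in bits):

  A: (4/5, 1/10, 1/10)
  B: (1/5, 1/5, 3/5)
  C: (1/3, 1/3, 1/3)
C

For a discrete distribution over n outcomes, entropy is maximized by the uniform distribution.

Computing entropies:
H(A) = 0.9219 bits
H(B) = 1.3710 bits
H(C) = 1.5850 bits

The uniform distribution (where all probabilities equal 1/3) achieves the maximum entropy of log_2(3) = 1.5850 bits.

Distribution C has the highest entropy.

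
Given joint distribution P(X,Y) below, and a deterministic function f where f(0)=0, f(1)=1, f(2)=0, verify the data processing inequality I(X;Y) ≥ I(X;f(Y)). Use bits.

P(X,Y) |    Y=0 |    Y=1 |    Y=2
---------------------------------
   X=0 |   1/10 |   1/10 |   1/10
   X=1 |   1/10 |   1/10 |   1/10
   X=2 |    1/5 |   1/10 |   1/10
I(X;Y) = 0.0200, I(X;f(Y)) = 0.0058, inequality holds: 0.0200 ≥ 0.0058

Data Processing Inequality: For any Markov chain X → Y → Z, we have I(X;Y) ≥ I(X;Z).

Here Z = f(Y) is a deterministic function of Y, forming X → Y → Z.

Original I(X;Y) = 0.0200 bits

After applying f:
P(X,Z) where Z=f(Y):
- P(X,Z=0) = P(X,Y=0) + P(X,Y=2)
- P(X,Z=1) = P(X,Y=1)

I(X;Z) = I(X;f(Y)) = 0.0058 bits

Verification: 0.0200 ≥ 0.0058 ✓

Information cannot be created by processing; the function f can only lose information about X.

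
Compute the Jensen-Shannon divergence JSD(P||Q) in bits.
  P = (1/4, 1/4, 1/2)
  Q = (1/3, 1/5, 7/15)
0.0067 bits

Jensen-Shannon divergence is:
JSD(P||Q) = 0.5 × D_KL(P||M) + 0.5 × D_KL(Q||M)
where M = 0.5 × (P + Q) is the mixture distribution.

M = 0.5 × (1/4, 1/4, 1/2) + 0.5 × (1/3, 1/5, 7/15) = (7/24, 9/40, 0.483333)

D_KL(P||M) = 0.0069 bits
D_KL(Q||M) = 0.0066 bits

JSD(P||Q) = 0.5 × 0.0069 + 0.5 × 0.0066 = 0.0067 bits

Unlike KL divergence, JSD is symmetric and bounded: 0 ≤ JSD ≤ log(2).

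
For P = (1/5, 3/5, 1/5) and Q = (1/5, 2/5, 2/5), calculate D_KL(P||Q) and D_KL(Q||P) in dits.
D_KL(P||Q) = 0.0454, D_KL(Q||P) = 0.0500

KL divergence is not symmetric: D_KL(P||Q) ≠ D_KL(Q||P) in general.

D_KL(P||Q) = 0.0454 dits
D_KL(Q||P) = 0.0500 dits

No, they are not equal!

This asymmetry is why KL divergence is not a true distance metric.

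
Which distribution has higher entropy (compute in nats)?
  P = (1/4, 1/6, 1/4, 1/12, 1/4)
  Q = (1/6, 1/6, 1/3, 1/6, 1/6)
Q

Computing entropies in nats:
H(P) = 1.5454
H(Q) = 1.5607

Distribution Q has higher entropy.

Intuition: The distribution closer to uniform (more spread out) has higher entropy.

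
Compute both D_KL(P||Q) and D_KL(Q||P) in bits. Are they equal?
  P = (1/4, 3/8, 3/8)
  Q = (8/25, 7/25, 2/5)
D_KL(P||Q) = 0.0341, D_KL(Q||P) = 0.0332

KL divergence is not symmetric: D_KL(P||Q) ≠ D_KL(Q||P) in general.

D_KL(P||Q) = 0.0341 bits
D_KL(Q||P) = 0.0332 bits

No, they are not equal!

This asymmetry is why KL divergence is not a true distance metric.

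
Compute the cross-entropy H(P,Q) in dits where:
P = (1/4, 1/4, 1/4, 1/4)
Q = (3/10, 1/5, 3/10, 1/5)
0.6109 dits

Cross-entropy: H(P,Q) = -Σ p(x) log q(x)

Alternatively: H(P,Q) = H(P) + D_KL(P||Q)
H(P) = 0.6021 dits
D_KL(P||Q) = 0.0089 dits

H(P,Q) = 0.6021 + 0.0089 = 0.6109 dits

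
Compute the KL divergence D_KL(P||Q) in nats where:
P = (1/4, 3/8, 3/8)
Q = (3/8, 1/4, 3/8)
0.0507 nats

KL divergence: D_KL(P||Q) = Σ p(x) log(p(x)/q(x))

Computing term by term:
  x=0: 1/4 × log_e[(1/4)/(3/8)] = 1/4 × -0.4055 = -0.1014
  x=1: 3/8 × log_e[(3/8)/(1/4)] = 3/8 × 0.4055 = 0.1520
  x=2: 3/8 × log_e[(3/8)/(3/8)] = 3/8 × 0.0000 = 0.0000

D_KL(P||Q) = 0.0507 nats

Note: KL divergence is always non-negative and equals 0 iff P = Q.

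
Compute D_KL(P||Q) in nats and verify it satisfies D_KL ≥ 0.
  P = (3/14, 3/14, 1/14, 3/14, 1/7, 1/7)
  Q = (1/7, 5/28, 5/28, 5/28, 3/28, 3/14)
0.0827 nats

KL divergence satisfies the Gibbs inequality: D_KL(P||Q) ≥ 0 for all distributions P, Q.

D_KL(P||Q) = Σ p(x) log(p(x)/q(x))
Term by term:
  x=0: 3/14 × log_e[(3/14)/(1/7)] = 0.0869
  x=1: 3/14 × log_e[(3/14)/(5/28)] = 0.0391
  x=2: 1/14 × log_e[(1/14)/(5/28)] = -0.0654
  x=3: 3/14 × log_e[(3/14)/(5/28)] = 0.0391
  x=4: 1/7 × log_e[(1/7)/(3/28)] = 0.0411
  x=5: 1/7 × log_e[(1/7)/(3/14)] = -0.0579
D_KL(P||Q) = 0.0827 nats

D_KL(P||Q) = 0.0827 ≥ 0 ✓

This non-negativity is a fundamental property: relative entropy cannot be negative because it measures how different Q is from P.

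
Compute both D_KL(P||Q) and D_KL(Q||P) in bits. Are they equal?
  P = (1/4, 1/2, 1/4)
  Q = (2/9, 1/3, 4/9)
D_KL(P||Q) = 0.1274, D_KL(Q||P) = 0.1362

KL divergence is not symmetric: D_KL(P||Q) ≠ D_KL(Q||P) in general.

D_KL(P||Q) = 0.1274 bits
D_KL(Q||P) = 0.1362 bits

No, they are not equal!

This asymmetry is why KL divergence is not a true distance metric.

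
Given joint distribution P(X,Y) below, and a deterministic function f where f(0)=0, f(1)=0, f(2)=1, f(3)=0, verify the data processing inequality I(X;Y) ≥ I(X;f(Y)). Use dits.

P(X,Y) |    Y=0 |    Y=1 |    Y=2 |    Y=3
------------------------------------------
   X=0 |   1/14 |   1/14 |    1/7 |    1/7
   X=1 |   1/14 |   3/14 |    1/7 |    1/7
I(X;Y) = 0.0118, I(X;f(Y)) = 0.0018, inequality holds: 0.0118 ≥ 0.0018

Data Processing Inequality: For any Markov chain X → Y → Z, we have I(X;Y) ≥ I(X;Z).

Here Z = f(Y) is a deterministic function of Y, forming X → Y → Z.

Original I(X;Y) = 0.0118 dits

After applying f:
P(X,Z) where Z=f(Y):
- P(X,Z=0) = P(X,Y=0) + P(X,Y=1) + P(X,Y=3)
- P(X,Z=1) = P(X,Y=2)

I(X;Z) = I(X;f(Y)) = 0.0018 dits

Verification: 0.0118 ≥ 0.0018 ✓

Information cannot be created by processing; the function f can only lose information about X.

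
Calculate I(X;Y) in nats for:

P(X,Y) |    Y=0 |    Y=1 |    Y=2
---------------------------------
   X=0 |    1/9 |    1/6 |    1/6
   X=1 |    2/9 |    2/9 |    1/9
0.0223 nats

Mutual information: I(X;Y) = H(X) + H(Y) - H(X,Y)

Marginals:
P(X) = (4/9, 5/9), H(X) = 0.6870 nats
P(Y) = (1/3, 7/18, 5/18), H(Y) = 1.0893 nats

Joint entropy: H(X,Y) = 1.7540 nats

I(X;Y) = 0.6870 + 1.0893 - 1.7540 = 0.0223 nats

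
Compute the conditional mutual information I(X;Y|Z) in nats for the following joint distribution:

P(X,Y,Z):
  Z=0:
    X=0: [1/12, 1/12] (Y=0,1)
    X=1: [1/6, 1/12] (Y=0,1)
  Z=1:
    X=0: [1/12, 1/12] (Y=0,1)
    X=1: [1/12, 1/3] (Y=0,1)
0.0307 nats

Conditional mutual information: I(X;Y|Z) = H(X|Z) + H(Y|Z) - H(X,Y|Z)

H(Z) = 0.6792
H(X,Z) = 1.3086 → H(X|Z) = 0.6294
H(Y,Z) = 1.3086 → H(Y|Z) = 0.6294
H(X,Y,Z) = 1.9073 → H(X,Y|Z) = 1.2281

I(X;Y|Z) = 0.6294 + 0.6294 - 1.2281 = 0.0307 nats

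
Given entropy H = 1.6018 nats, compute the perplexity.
4.9620

Perplexity is e^H (or exp(H) for natural log).

H = 1.6018 nats
Perplexity = e^1.6018 = 4.9620

Interpretation: The model's uncertainty is equivalent to choosing uniformly among 5.0 options.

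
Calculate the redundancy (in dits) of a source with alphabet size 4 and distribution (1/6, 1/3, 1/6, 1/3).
0.0246 dits

Redundancy measures how far a source is from maximum entropy:
R = H_max - H(X)

Maximum entropy for 4 symbols: H_max = log_10(4) = 0.6021 dits
Actual entropy: H(X) = 0.5775 dits
Redundancy: R = 0.6021 - 0.5775 = 0.0246 dits

This redundancy represents potential for compression: the source could be compressed by 0.0246 dits per symbol.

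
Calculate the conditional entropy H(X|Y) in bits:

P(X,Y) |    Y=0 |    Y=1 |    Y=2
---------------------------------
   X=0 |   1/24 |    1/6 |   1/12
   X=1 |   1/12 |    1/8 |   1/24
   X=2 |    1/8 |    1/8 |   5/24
1.4523 bits

Using the chain rule: H(X|Y) = H(X,Y) - H(Y)

First, compute H(X,Y) = 3.0069 bits

Marginal P(Y) = (1/4, 5/12, 1/3)
H(Y) = 1.5546 bits

H(X|Y) = H(X,Y) - H(Y) = 3.0069 - 1.5546 = 1.4523 bits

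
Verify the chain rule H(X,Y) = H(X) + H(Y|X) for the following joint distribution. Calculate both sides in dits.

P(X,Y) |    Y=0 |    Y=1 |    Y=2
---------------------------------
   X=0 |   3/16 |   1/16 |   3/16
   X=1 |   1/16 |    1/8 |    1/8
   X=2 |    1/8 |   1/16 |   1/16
H(X,Y) = 0.9123, H(X) = 0.4654, H(Y|X) = 0.4469 (all in dits)

Chain rule: H(X,Y) = H(X) + H(Y|X)

Left side — joint entropy directly:
H(X,Y) = -Σ p(x,y) log p(x,y) = 0.9123 dits

Right side — compute H(Y|X) from the conditional distributions:
P(X) = (7/16, 5/16, 1/4), so H(X) = 0.4654 dits
H(Y|X) = Σ_x P(X=x) · H(Y|X=x):
  P(Y|X=0) = (3/7, 1/7, 3/7), H(Y|X=0) = 0.4361, weight P(X=0) = 7/16
  P(Y|X=1) = (1/5, 2/5, 2/5), H(Y|X=1) = 0.4581, weight P(X=1) = 5/16
  P(Y|X=2) = (1/2, 1/4, 1/4), H(Y|X=2) = 0.4515, weight P(X=2) = 1/4
H(Y|X) = 0.4469 dits

H(X) + H(Y|X) = 0.4654 + 0.4469 = 0.9123 dits

Both sides equal 0.9123 dits. ✓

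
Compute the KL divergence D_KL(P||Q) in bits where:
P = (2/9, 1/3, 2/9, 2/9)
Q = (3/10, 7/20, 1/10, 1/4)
0.0986 bits

KL divergence: D_KL(P||Q) = Σ p(x) log(p(x)/q(x))

Computing term by term:
  x=0: 2/9 × log_2[(2/9)/(3/10)] = 2/9 × -0.4330 = -0.0962
  x=1: 1/3 × log_2[(1/3)/(7/20)] = 1/3 × -0.0704 = -0.0235
  x=2: 2/9 × log_2[(2/9)/(1/10)] = 2/9 × 1.1520 = 0.2560
  x=3: 2/9 × log_2[(2/9)/(1/4)] = 2/9 × -0.1699 = -0.0378

D_KL(P||Q) = 0.0986 bits

Note: KL divergence is always non-negative and equals 0 iff P = Q.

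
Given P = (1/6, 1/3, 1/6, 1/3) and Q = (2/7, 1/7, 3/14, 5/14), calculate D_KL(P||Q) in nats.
0.1277 nats

KL divergence: D_KL(P||Q) = Σ p(x) log(p(x)/q(x))

Computing term by term:
  x=0: 1/6 × log_e[(1/6)/(2/7)] = 1/6 × -0.5390 = -0.0898
  x=1: 1/3 × log_e[(1/3)/(1/7)] = 1/3 × 0.8473 = 0.2824
  x=2: 1/6 × log_e[(1/6)/(3/14)] = 1/6 × -0.2513 = -0.0419
  x=3: 1/3 × log_e[(1/3)/(5/14)] = 1/3 × -0.0690 = -0.0230

D_KL(P||Q) = 0.1277 nats

Note: KL divergence is always non-negative and equals 0 iff P = Q.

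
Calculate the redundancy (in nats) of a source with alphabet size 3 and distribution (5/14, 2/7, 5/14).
0.0052 nats

Redundancy measures how far a source is from maximum entropy:
R = H_max - H(X)

Maximum entropy for 3 symbols: H_max = log_e(3) = 1.0986 nats
Actual entropy: H(X) = 1.0934 nats
Redundancy: R = 1.0986 - 1.0934 = 0.0052 nats

This redundancy represents potential for compression: the source could be compressed by 0.0052 nats per symbol.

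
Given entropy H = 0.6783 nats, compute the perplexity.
1.9705

Perplexity is e^H (or exp(H) for natural log).

H = 0.6783 nats
Perplexity = e^0.6783 = 1.9705

Interpretation: The model's uncertainty is equivalent to choosing uniformly among 2.0 options.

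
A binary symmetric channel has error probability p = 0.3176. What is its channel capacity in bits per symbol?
0.0982 bits

For a binary symmetric channel (BSC) with error probability p:
Capacity C = 1 - H(p) bits per symbol

where H(p) = -p log₂(p) - (1-p) log₂(1-p) is the binary entropy function.

H(0.3176) = 0.9018 bits
C = 1 - 0.9018 = 0.0982 bits per symbol

This means we can reliably transmit up to 0.0982 bits of information per channel use.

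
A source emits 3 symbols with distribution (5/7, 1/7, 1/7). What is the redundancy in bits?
0.4361 bits

Redundancy measures how far a source is from maximum entropy:
R = H_max - H(X)

Maximum entropy for 3 symbols: H_max = log_2(3) = 1.5850 bits
Actual entropy: H(X) = 1.1488 bits
Redundancy: R = 1.5850 - 1.1488 = 0.4361 bits

This redundancy represents potential for compression: the source could be compressed by 0.4361 bits per symbol.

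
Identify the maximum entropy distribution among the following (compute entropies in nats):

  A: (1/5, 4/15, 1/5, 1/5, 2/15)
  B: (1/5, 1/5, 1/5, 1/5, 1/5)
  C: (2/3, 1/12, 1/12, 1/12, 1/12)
B

For a discrete distribution over n outcomes, entropy is maximized by the uniform distribution.

Computing entropies:
H(A) = 1.5868 nats
H(B) = 1.6094 nats
H(C) = 1.0986 nats

The uniform distribution (where all probabilities equal 1/5) achieves the maximum entropy of log_e(5) = 1.6094 nats.

Distribution B has the highest entropy.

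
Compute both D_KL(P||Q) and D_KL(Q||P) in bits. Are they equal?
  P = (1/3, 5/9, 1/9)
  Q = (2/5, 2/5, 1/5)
D_KL(P||Q) = 0.0814, D_KL(Q||P) = 0.0852

KL divergence is not symmetric: D_KL(P||Q) ≠ D_KL(Q||P) in general.

D_KL(P||Q) = 0.0814 bits
D_KL(Q||P) = 0.0852 bits

No, they are not equal!

This asymmetry is why KL divergence is not a true distance metric.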